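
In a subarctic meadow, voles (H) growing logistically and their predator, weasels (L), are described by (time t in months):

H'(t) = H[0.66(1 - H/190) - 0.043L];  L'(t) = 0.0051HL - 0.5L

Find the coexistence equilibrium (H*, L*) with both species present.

H* ≈ 98, L* ≈ 7.43

From dL/dt = 0 with L > 0: 0.0051H* = 0.5, so H* = 98.
Substitute into dH/dt = 0: 0.66(1 - 98/190) = 0.043L*.
The bracket is 0.484, giving L* = 0.319/0.043 = 7.43.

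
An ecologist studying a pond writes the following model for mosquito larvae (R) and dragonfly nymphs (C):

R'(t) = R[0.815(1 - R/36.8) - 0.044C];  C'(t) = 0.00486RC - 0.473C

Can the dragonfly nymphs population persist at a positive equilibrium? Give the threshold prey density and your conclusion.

The predator equation gives dC/dt > 0 only when R > 0.473/0.00486 = 97.3.
Without the predator, R → K = 36.8. Since 36.8 < 97.3, the predator cannot invade.

Threshold R = 97.3; K < 97.3, so no, the predator goes extinct.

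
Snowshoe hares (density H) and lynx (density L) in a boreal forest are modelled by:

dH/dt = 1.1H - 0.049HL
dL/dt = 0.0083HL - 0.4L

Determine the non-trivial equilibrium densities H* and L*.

H* ≈ 48.2, L* ≈ 22.4

Set dL/dt = 0 with L > 0: 0.0083H - 0.4 = 0, so H* = 0.4/0.0083 = 48.2.
Set dH/dt = 0 with H > 0: 1.1 - 0.049L = 0, so L* = 1.1/0.049 = 22.4.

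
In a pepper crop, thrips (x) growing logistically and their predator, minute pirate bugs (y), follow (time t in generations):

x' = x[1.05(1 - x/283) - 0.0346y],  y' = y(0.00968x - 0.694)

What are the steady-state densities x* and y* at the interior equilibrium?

x* ≈ 71.7, y* ≈ 22.7

From dy/dt = 0 with y > 0: 0.00968x* = 0.694, so x* = 71.7.
Substitute into dx/dt = 0: 1.05(1 - 71.7/283) = 0.0346y*.
The bracket is 0.747, giving y* = 0.784/0.0346 = 22.7.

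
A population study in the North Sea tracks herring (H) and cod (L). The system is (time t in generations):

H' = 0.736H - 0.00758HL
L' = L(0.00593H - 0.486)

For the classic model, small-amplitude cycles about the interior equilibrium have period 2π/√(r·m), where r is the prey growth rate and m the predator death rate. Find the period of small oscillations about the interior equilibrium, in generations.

T ≈ 10.5 generations

Here r = 0.736 and m = 0.486, so r·m = 0.358.
ω = √0.358 = 0.598 per generation, hence T = 2π/ω ≈ 10.5 generations.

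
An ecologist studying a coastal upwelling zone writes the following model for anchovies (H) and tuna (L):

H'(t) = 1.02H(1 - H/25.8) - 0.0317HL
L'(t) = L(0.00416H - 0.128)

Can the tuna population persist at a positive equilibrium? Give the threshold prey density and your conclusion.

The predator equation gives dL/dt > 0 only when H > 0.128/0.00416 = 30.8.
Without the predator, H → K = 25.8. Since 25.8 < 30.8, the predator cannot invade.

Threshold H = 30.8; K < 30.8, so no, the predator goes extinct.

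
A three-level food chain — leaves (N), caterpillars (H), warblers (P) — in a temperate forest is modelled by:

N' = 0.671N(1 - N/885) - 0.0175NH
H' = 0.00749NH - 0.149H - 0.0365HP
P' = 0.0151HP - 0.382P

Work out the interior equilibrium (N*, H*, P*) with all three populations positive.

From dP/dt = 0: 0.0151H* = 0.382, so H* = 25.3.
From dN/dt = 0: 0.671(1 - N*/885) = 0.0175·25.3, giving N* = 885·(1 - 0.66) = 301.
From dH/dt = 0: 0.00749·301 - 0.149 = 0.0365P*, so P* = 2.11/0.0365 = 57.7.

N* ≈ 301, H* ≈ 25.3, P* ≈ 57.7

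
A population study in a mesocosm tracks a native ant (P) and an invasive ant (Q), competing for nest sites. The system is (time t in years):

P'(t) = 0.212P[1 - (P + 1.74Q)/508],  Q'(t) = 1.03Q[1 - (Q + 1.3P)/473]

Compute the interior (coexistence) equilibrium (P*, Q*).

P* ≈ 250, Q* ≈ 148

Setting both brackets to zero gives the nullclines P + 1.74Q = 508 and 1.3P + Q = 473.
Substituting Q = 473 - 1.3P into the first: P(1 - 1.74·1.3) = 508 - 1.74·473.
So P* = -315/-1.26 = 250, and then Q* = 473 - 1.3·250 = 148.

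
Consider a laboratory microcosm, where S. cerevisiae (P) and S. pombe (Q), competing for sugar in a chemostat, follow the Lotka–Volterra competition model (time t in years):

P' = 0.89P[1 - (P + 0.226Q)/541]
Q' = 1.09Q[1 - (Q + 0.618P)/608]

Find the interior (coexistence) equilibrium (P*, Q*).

Setting both brackets to zero gives the nullclines P + 0.226Q = 541 and 0.618P + Q = 608.
Substituting Q = 608 - 0.618P into the first: P(1 - 0.226·0.618) = 541 - 0.226·608.
So P* = 404/0.86 = 469, and then Q* = 608 - 0.618·469 = 318.

P* ≈ 469, Q* ≈ 318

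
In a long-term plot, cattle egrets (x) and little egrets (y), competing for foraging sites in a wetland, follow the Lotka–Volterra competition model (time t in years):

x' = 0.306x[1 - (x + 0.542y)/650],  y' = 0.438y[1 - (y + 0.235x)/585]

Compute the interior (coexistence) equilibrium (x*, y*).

Setting both brackets to zero gives the nullclines x + 0.542y = 650 and 0.235x + y = 585.
Substituting y = 585 - 0.235x into the first: x(1 - 0.542·0.235) = 650 - 0.542·585.
So x* = 333/0.873 = 382, and then y* = 585 - 0.235·382 = 495.

x* ≈ 382, y* ≈ 495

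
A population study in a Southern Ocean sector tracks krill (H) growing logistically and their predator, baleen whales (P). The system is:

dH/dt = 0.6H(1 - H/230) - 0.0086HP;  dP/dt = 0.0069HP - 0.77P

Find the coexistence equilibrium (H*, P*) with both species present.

From dP/dt = 0 with P > 0: 0.0069H* = 0.77, so H* = 112.
Substitute into dH/dt = 0: 0.6(1 - 112/230) = 0.0086P*.
The bracket is 0.515, giving P* = 0.309/0.0086 = 35.9.

H* ≈ 112, P* ≈ 35.9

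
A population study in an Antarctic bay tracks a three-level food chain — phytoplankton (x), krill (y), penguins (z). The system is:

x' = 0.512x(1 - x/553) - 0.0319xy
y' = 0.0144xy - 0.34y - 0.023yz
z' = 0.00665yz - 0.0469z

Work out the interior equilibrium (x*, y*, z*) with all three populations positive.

From dz/dt = 0: 0.00665y* = 0.0469, so y* = 7.05.
From dx/dt = 0: 0.512(1 - x*/553) = 0.0319·7.05, giving x* = 553·(1 - 0.439) = 310.
From dy/dt = 0: 0.0144·310 - 0.34 = 0.023z*, so z* = 4.12/0.023 = 179.

x* ≈ 310, y* ≈ 7.05, z* ≈ 179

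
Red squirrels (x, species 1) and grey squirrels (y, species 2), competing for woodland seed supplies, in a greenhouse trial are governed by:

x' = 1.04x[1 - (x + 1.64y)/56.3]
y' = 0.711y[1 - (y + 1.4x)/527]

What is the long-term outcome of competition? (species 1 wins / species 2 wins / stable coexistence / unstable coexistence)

Compare the nullcline intercepts: K1/α12 = 56.3/1.64 = 34.3 < K2 = 527; K2/α21 = 527/1.4 = 376 > K1 = 56.3.
Since the inequalities point opposite ways, species 2 can invade but species 1 cannot.

species 2 excludes species 1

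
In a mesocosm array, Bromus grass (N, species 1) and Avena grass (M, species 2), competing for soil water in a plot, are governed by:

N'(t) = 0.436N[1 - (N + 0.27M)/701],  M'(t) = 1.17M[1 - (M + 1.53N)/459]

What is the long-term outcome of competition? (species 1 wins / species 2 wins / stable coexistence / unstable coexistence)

species 1 excludes species 2

Compare the nullcline intercepts: K1/α12 = 701/0.27 = 2600 > K2 = 459; K2/α21 = 459/1.53 = 300 < K1 = 701.
Since the inequalities point opposite ways, species 1 can invade but species 2 cannot.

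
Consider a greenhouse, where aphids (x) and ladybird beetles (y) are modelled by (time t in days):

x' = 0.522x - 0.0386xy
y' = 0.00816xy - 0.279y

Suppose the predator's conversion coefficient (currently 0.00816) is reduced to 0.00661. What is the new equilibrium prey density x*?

At the interior fixed point, setting dy/dt = 0 with y > 0 fixes x* = (predator death rate)/(xy coefficient) — independent of the other coefficients.
With the change, x* = 0.279/0.00661 = 42.2; it rises from 34.2.

x* ≈ 42.2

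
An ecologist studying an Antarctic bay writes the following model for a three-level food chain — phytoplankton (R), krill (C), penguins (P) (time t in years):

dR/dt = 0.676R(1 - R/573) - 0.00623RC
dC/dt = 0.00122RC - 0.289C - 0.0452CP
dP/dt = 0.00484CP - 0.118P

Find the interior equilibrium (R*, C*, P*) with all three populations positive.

From dP/dt = 0: 0.00484C* = 0.118, so C* = 24.4.
From dR/dt = 0: 0.676(1 - R*/573) = 0.00623·24.4, giving R* = 573·(1 - 0.225) = 444.
From dC/dt = 0: 0.00122·444 - 0.289 = 0.0452P*, so P* = 0.253/0.0452 = 5.6.

R* ≈ 444, C* ≈ 24.4, P* ≈ 5.6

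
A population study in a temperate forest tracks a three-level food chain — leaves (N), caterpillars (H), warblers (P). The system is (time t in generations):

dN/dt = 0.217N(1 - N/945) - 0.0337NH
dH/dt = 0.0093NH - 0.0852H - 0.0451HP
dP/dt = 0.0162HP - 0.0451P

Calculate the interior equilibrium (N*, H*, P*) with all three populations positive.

From dP/dt = 0: 0.0162H* = 0.0451, so H* = 2.78.
From dN/dt = 0: 0.217(1 - N*/945) = 0.0337·2.78, giving N* = 945·(1 - 0.432) = 536.
From dH/dt = 0: 0.0093·536 - 0.0852 = 0.0451P*, so P* = 4.9/0.0451 = 109.

N* ≈ 536, H* ≈ 2.78, P* ≈ 109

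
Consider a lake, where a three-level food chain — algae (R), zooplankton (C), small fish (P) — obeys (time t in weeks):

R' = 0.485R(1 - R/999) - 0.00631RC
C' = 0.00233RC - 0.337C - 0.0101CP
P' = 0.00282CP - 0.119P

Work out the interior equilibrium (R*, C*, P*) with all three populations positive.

R* ≈ 451, C* ≈ 42.2, P* ≈ 70.6

From dP/dt = 0: 0.00282C* = 0.119, so C* = 42.2.
From dR/dt = 0: 0.485(1 - R*/999) = 0.00631·42.2, giving R* = 999·(1 - 0.549) = 451.
From dC/dt = 0: 0.00233·451 - 0.337 = 0.0101P*, so P* = 0.713/0.0101 = 70.6.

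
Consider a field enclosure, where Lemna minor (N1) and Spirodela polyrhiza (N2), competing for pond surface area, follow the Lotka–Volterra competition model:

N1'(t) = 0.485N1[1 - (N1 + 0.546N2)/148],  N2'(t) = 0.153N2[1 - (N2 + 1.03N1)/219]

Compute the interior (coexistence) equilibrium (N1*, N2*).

Setting both brackets to zero gives the nullclines N1 + 0.546N2 = 148 and 1.03N1 + N2 = 219.
Substituting N2 = 219 - 1.03N1 into the first: N1(1 - 0.546·1.03) = 148 - 0.546·219.
So N1* = 28.4/0.438 = 65, and then N2* = 219 - 1.03·65 = 152.

N1* ≈ 65, N2* ≈ 152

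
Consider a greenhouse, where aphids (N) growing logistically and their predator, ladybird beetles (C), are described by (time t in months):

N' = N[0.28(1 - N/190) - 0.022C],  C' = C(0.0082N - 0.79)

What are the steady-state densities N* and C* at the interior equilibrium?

From dC/dt = 0 with C > 0: 0.0082N* = 0.79, so N* = 96.3.
Substitute into dN/dt = 0: 0.28(1 - 96.3/190) = 0.022C*.
The bracket is 0.493, giving C* = 0.138/0.022 = 6.27.

N* ≈ 96.3, C* ≈ 6.27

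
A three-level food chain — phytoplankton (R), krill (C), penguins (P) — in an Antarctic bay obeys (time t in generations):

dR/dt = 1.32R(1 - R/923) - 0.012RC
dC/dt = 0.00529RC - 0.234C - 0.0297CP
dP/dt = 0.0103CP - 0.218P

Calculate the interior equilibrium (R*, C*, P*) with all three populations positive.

R* ≈ 745, C* ≈ 21.2, P* ≈ 125

From dP/dt = 0: 0.0103C* = 0.218, so C* = 21.2.
From dR/dt = 0: 1.32(1 - R*/923) = 0.012·21.2, giving R* = 923·(1 - 0.192) = 745.
From dC/dt = 0: 0.00529·745 - 0.234 = 0.0297P*, so P* = 3.71/0.0297 = 125.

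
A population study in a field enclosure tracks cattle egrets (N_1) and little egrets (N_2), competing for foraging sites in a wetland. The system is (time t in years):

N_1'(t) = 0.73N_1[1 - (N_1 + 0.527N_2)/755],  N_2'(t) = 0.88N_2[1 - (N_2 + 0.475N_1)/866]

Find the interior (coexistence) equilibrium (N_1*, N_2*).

N_1* ≈ 398, N_2* ≈ 677

Setting both brackets to zero gives the nullclines N_1 + 0.527N_2 = 755 and 0.475N_1 + N_2 = 866.
Substituting N_2 = 866 - 0.475N_1 into the first: N_1(1 - 0.527·0.475) = 755 - 0.527·866.
So N_1* = 299/0.75 = 398, and then N_2* = 866 - 0.475·398 = 677.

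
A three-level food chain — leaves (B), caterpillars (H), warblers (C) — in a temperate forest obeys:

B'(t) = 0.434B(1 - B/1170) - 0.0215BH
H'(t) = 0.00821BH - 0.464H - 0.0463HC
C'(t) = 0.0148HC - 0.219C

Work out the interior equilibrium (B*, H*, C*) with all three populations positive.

B* ≈ 312, H* ≈ 14.8, C* ≈ 45.4

From dC/dt = 0: 0.0148H* = 0.219, so H* = 14.8.
From dB/dt = 0: 0.434(1 - B*/1170) = 0.0215·14.8, giving B* = 1170·(1 - 0.733) = 312.
From dH/dt = 0: 0.00821·312 - 0.464 = 0.0463C*, so C* = 2.1/0.0463 = 45.4.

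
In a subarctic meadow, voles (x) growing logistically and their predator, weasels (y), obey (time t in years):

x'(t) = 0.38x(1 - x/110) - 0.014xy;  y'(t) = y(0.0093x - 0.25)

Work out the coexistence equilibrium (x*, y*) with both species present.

x* ≈ 26.9, y* ≈ 20.5

From dy/dt = 0 with y > 0: 0.0093x* = 0.25, so x* = 26.9.
Substitute into dx/dt = 0: 0.38(1 - 26.9/110) = 0.014y*.
The bracket is 0.756, giving y* = 0.287/0.014 = 20.5.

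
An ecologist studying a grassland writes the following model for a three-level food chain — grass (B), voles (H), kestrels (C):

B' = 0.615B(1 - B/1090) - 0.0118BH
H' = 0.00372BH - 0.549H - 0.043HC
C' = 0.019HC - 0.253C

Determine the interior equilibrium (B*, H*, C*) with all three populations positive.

From dC/dt = 0: 0.019H* = 0.253, so H* = 13.3.
From dB/dt = 0: 0.615(1 - B*/1090) = 0.0118·13.3, giving B* = 1090·(1 - 0.255) = 812.
From dH/dt = 0: 0.00372·812 - 0.549 = 0.043C*, so C* = 2.47/0.043 = 57.4.

B* ≈ 812, H* ≈ 13.3, C* ≈ 57.4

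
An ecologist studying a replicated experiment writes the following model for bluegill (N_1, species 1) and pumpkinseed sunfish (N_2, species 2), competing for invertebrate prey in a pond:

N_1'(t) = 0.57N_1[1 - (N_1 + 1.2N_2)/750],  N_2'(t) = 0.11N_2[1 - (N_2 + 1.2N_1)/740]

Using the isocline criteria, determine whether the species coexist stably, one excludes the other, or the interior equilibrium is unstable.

unstable coexistence (outcome depends on initial conditions)

Compare the nullcline intercepts: K1/α12 = 750/1.2 = 625 < K2 = 740; K2/α21 = 740/1.2 = 617 < K1 = 750.
Since both are reversed, neither can invade when rare; the interior point is a saddle.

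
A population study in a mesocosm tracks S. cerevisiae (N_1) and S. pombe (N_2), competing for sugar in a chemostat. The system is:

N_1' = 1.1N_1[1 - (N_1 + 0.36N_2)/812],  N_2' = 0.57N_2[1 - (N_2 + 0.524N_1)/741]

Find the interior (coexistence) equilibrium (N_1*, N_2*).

Setting both brackets to zero gives the nullclines N_1 + 0.36N_2 = 812 and 0.524N_1 + N_2 = 741.
Substituting N_2 = 741 - 0.524N_1 into the first: N_1(1 - 0.36·0.524) = 812 - 0.36·741.
So N_1* = 545/0.811 = 672, and then N_2* = 741 - 0.524·672 = 389.

N_1* ≈ 672, N_2* ≈ 389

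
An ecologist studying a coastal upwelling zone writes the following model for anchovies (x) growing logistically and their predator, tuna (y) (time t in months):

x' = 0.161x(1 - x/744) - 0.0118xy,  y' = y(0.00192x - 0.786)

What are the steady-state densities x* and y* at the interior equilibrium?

From dy/dt = 0 with y > 0: 0.00192x* = 0.786, so x* = 409.
Substitute into dx/dt = 0: 0.161(1 - 409/744) = 0.0118y*.
The bracket is 0.45, giving y* = 0.0724/0.0118 = 6.14.

x* ≈ 409, y* ≈ 6.14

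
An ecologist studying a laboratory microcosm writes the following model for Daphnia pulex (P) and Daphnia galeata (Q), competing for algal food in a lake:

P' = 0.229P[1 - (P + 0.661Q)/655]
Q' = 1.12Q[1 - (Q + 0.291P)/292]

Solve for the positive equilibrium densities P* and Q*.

Setting both brackets to zero gives the nullclines P + 0.661Q = 655 and 0.291P + Q = 292.
Substituting Q = 292 - 0.291P into the first: P(1 - 0.661·0.291) = 655 - 0.661·292.
So P* = 462/0.808 = 572, and then Q* = 292 - 0.291·572 = 126.

P* ≈ 572, Q* ≈ 126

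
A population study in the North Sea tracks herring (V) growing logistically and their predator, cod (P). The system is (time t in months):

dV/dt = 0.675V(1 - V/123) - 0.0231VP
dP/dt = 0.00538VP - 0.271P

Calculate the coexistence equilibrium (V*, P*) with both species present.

From dP/dt = 0 with P > 0: 0.00538V* = 0.271, so V* = 50.4.
Substitute into dV/dt = 0: 0.675(1 - 50.4/123) = 0.0231P*.
The bracket is 0.59, giving P* = 0.399/0.0231 = 17.3.

V* ≈ 50.4, P* ≈ 17.3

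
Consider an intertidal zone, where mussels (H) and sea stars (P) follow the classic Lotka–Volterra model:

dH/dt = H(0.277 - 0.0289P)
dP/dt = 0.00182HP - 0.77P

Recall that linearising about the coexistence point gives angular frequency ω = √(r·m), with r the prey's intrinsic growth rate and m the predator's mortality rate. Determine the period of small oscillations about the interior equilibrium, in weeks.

Here r = 0.277 and m = 0.77, so r·m = 0.213.
ω = √0.213 = 0.462 per week, hence T = 2π/ω ≈ 13.6 weeks.

T ≈ 13.6 weeks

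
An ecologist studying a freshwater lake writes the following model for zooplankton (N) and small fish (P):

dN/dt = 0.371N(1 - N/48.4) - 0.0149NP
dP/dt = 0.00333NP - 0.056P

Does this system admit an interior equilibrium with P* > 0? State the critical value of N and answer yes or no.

Threshold N = 16.8; K > 16.8, so yes, the predator persists.

The predator equation gives dP/dt > 0 only when N > 0.056/0.00333 = 16.8.
Without the predator, N → K = 48.4. Since 48.4 > 16.8, the predator can invade and persist.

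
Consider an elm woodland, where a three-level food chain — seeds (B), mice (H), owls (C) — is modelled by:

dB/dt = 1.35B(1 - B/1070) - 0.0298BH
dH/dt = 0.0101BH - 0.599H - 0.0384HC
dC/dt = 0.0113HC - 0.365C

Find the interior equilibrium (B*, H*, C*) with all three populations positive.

B* ≈ 307, H* ≈ 32.3, C* ≈ 65.2

From dC/dt = 0: 0.0113H* = 0.365, so H* = 32.3.
From dB/dt = 0: 1.35(1 - B*/1070) = 0.0298·32.3, giving B* = 1070·(1 - 0.713) = 307.
From dH/dt = 0: 0.0101·307 - 0.599 = 0.0384C*, so C* = 2.5/0.0384 = 65.2.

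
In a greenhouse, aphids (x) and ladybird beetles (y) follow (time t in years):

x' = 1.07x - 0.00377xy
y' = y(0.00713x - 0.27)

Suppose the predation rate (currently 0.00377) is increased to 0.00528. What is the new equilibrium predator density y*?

At the interior fixed point, setting dx/dt = 0 with x > 0 fixes y* = (prey growth rate)/(xy coefficient) — independent of the other coefficients.
With the change, y* = 1.07/0.00528 = 203; it falls from 284.

y* ≈ 203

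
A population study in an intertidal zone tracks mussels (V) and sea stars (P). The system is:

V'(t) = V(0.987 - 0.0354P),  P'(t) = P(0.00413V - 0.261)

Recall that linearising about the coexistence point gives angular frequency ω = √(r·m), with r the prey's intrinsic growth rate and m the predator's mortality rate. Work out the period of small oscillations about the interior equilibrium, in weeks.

Here r = 0.987 and m = 0.261, so r·m = 0.258.
ω = √0.258 = 0.508 per week, hence T = 2π/ω ≈ 12.4 weeks.

T ≈ 12.4 weeks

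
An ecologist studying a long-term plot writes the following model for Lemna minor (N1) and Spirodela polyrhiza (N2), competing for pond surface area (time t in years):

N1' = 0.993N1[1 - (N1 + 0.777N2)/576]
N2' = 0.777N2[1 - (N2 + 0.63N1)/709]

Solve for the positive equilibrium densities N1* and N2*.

N1* ≈ 49.2, N2* ≈ 678

Setting both brackets to zero gives the nullclines N1 + 0.777N2 = 576 and 0.63N1 + N2 = 709.
Substituting N2 = 709 - 0.63N1 into the first: N1(1 - 0.777·0.63) = 576 - 0.777·709.
So N1* = 25.1/0.51 = 49.2, and then N2* = 709 - 0.63·49.2 = 678.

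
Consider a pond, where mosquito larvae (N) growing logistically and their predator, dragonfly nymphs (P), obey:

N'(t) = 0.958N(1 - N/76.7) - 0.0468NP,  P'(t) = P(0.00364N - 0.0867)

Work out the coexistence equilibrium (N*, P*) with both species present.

From dP/dt = 0 with P > 0: 0.00364N* = 0.0867, so N* = 23.8.
Substitute into dN/dt = 0: 0.958(1 - 23.8/76.7) = 0.0468P*.
The bracket is 0.689, giving P* = 0.66/0.0468 = 14.1.

N* ≈ 23.8, P* ≈ 14.1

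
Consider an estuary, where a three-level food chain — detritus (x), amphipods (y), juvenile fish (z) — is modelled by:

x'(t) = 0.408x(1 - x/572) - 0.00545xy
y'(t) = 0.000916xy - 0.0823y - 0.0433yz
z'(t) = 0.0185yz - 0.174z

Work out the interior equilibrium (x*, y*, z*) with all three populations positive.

x* ≈ 500, y* ≈ 9.41, z* ≈ 8.68

From dz/dt = 0: 0.0185y* = 0.174, so y* = 9.41.
From dx/dt = 0: 0.408(1 - x*/572) = 0.00545·9.41, giving x* = 572·(1 - 0.126) = 500.
From dy/dt = 0: 0.000916·500 - 0.0823 = 0.0433z*, so z* = 0.376/0.0433 = 8.68.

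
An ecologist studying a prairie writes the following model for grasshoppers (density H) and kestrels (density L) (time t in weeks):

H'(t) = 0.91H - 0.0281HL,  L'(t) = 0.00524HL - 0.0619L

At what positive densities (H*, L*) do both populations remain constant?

Set dL/dt = 0 with L > 0: 0.00524H - 0.0619 = 0, so H* = 0.0619/0.00524 = 11.8.
Set dH/dt = 0 with H > 0: 0.91 - 0.0281L = 0, so L* = 0.91/0.0281 = 32.4.

H* ≈ 11.8, L* ≈ 32.4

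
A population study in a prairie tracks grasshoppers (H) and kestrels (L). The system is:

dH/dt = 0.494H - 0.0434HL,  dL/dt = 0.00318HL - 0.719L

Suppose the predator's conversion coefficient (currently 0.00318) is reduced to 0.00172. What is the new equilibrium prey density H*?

At the interior fixed point, setting dL/dt = 0 with L > 0 fixes H* = (predator death rate)/(HL coefficient) — independent of the other coefficients.
With the change, H* = 0.719/0.00172 = 418; it rises from 226.

H* ≈ 418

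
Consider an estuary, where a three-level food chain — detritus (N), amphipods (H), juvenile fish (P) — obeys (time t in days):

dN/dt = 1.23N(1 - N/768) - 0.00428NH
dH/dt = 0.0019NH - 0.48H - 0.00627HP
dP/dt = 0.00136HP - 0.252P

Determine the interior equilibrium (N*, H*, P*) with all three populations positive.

N* ≈ 273, H* ≈ 185, P* ≈ 6.12

From dP/dt = 0: 0.00136H* = 0.252, so H* = 185.
From dN/dt = 0: 1.23(1 - N*/768) = 0.00428·185, giving N* = 768·(1 - 0.645) = 273.
From dH/dt = 0: 0.0019·273 - 0.48 = 0.00627P*, so P* = 0.0384/0.00627 = 6.12.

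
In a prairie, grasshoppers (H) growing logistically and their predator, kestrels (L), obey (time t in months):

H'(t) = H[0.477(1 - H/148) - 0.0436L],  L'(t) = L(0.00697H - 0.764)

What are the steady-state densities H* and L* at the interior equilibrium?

H* ≈ 110, L* ≈ 2.84

From dL/dt = 0 with L > 0: 0.00697H* = 0.764, so H* = 110.
Substitute into dH/dt = 0: 0.477(1 - 110/148) = 0.0436L*.
The bracket is 0.259, giving L* = 0.124/0.0436 = 2.84.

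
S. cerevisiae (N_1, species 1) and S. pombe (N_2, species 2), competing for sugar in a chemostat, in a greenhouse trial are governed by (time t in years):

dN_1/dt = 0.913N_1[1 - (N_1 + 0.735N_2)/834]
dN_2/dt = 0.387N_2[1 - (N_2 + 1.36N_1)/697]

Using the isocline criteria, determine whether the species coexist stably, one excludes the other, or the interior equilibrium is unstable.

species 1 excludes species 2

Compare the nullcline intercepts: K1/α12 = 834/0.735 = 1130 > K2 = 697; K2/α21 = 697/1.36 = 512 < K1 = 834.
Since the inequalities point opposite ways, species 1 can invade but species 2 cannot.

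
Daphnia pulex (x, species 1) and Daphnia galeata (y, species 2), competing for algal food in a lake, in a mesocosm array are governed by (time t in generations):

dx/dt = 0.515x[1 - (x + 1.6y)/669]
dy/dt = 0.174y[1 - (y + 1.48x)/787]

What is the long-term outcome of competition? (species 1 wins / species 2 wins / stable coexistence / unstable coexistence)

unstable coexistence (outcome depends on initial conditions)

Compare the nullcline intercepts: K1/α12 = 669/1.6 = 418 < K2 = 787; K2/α21 = 787/1.48 = 532 < K1 = 669.
Since both are reversed, neither can invade when rare; the interior point is a saddle.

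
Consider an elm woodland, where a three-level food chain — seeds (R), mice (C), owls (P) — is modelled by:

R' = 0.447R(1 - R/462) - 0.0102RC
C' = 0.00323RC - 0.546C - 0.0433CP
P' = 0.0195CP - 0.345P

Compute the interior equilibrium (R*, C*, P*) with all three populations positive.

R* ≈ 275, C* ≈ 17.7, P* ≈ 7.94

From dP/dt = 0: 0.0195C* = 0.345, so C* = 17.7.
From dR/dt = 0: 0.447(1 - R*/462) = 0.0102·17.7, giving R* = 462·(1 - 0.404) = 275.
From dC/dt = 0: 0.00323·275 - 0.546 = 0.0433P*, so P* = 0.344/0.0433 = 7.94.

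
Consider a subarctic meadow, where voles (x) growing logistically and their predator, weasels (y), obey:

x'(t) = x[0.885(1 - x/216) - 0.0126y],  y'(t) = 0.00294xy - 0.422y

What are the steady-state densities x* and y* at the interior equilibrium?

From dy/dt = 0 with y > 0: 0.00294x* = 0.422, so x* = 144.
Substitute into dx/dt = 0: 0.885(1 - 144/216) = 0.0126y*.
The bracket is 0.335, giving y* = 0.297/0.0126 = 23.6.

x* ≈ 144, y* ≈ 23.6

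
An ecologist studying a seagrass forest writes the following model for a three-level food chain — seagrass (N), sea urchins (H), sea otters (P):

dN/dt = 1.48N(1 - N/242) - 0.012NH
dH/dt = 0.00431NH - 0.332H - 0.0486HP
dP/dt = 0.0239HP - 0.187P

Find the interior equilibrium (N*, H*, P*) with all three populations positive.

N* ≈ 227, H* ≈ 7.82, P* ≈ 13.3

From dP/dt = 0: 0.0239H* = 0.187, so H* = 7.82.
From dN/dt = 0: 1.48(1 - N*/242) = 0.012·7.82, giving N* = 242·(1 - 0.0634) = 227.
From dH/dt = 0: 0.00431·227 - 0.332 = 0.0486P*, so P* = 0.645/0.0486 = 13.3.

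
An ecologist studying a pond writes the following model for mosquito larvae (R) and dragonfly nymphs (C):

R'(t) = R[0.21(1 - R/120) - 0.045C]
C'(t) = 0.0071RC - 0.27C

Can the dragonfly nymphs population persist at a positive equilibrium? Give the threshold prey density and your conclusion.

Threshold R = 38; K > 38, so yes, the predator persists.

The predator equation gives dC/dt > 0 only when R > 0.27/0.0071 = 38.
Without the predator, R → K = 120. Since 120 > 38, the predator can invade and persist.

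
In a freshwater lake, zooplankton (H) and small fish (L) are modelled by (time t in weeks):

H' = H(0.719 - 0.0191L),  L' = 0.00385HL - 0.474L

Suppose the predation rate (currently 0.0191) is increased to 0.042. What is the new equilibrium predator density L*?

L* ≈ 17.1

At the interior fixed point, setting dH/dt = 0 with H > 0 fixes L* = (prey growth rate)/(HL coefficient) — independent of the other coefficients.
With the change, L* = 0.719/0.042 = 17.1; it falls from 37.6.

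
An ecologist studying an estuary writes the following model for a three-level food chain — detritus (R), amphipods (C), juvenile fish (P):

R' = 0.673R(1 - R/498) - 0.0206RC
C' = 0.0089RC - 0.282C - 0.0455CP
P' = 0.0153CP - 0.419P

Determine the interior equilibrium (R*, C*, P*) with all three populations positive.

From dP/dt = 0: 0.0153C* = 0.419, so C* = 27.4.
From dR/dt = 0: 0.673(1 - R*/498) = 0.0206·27.4, giving R* = 498·(1 - 0.838) = 80.6.
From dC/dt = 0: 0.0089·80.6 - 0.282 = 0.0455P*, so P* = 0.435/0.0455 = 9.56.

R* ≈ 80.6, C* ≈ 27.4, P* ≈ 9.56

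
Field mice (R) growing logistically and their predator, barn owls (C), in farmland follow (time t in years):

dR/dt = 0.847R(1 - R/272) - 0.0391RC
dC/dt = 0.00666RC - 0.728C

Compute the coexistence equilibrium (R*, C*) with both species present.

R* ≈ 109, C* ≈ 13

From dC/dt = 0 with C > 0: 0.00666R* = 0.728, so R* = 109.
Substitute into dR/dt = 0: 0.847(1 - 109/272) = 0.0391C*.
The bracket is 0.598, giving C* = 0.507/0.0391 = 13.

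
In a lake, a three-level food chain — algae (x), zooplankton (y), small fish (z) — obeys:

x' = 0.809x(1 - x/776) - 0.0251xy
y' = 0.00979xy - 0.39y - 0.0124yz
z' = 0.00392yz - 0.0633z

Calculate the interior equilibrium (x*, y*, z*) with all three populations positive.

From dz/dt = 0: 0.00392y* = 0.0633, so y* = 16.1.
From dx/dt = 0: 0.809(1 - x*/776) = 0.0251·16.1, giving x* = 776·(1 - 0.501) = 387.
From dy/dt = 0: 0.00979·387 - 0.39 = 0.0124z*, so z* = 3.4/0.0124 = 274.

x* ≈ 387, y* ≈ 16.1, z* ≈ 274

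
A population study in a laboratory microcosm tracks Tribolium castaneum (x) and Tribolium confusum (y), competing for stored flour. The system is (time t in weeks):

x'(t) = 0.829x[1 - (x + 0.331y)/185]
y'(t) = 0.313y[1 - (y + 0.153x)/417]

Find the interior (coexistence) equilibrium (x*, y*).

Setting both brackets to zero gives the nullclines x + 0.331y = 185 and 0.153x + y = 417.
Substituting y = 417 - 0.153x into the first: x(1 - 0.331·0.153) = 185 - 0.331·417.
So x* = 47/0.949 = 49.5, and then y* = 417 - 0.153·49.5 = 409.

x* ≈ 49.5, y* ≈ 409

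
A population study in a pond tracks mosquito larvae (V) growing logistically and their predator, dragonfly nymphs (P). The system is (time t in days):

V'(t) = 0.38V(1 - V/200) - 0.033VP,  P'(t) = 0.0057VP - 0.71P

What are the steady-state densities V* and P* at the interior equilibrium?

V* ≈ 125, P* ≈ 4.34

From dP/dt = 0 with P > 0: 0.0057V* = 0.71, so V* = 125.
Substitute into dV/dt = 0: 0.38(1 - 125/200) = 0.033P*.
The bracket is 0.377, giving P* = 0.143/0.033 = 4.34.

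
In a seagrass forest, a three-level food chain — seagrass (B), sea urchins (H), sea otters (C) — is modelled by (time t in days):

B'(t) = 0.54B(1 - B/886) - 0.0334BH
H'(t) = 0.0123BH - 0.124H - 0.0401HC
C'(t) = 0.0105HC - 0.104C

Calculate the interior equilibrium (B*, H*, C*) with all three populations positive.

B* ≈ 343, H* ≈ 9.9, C* ≈ 102

From dC/dt = 0: 0.0105H* = 0.104, so H* = 9.9.
From dB/dt = 0: 0.54(1 - B*/886) = 0.0334·9.9, giving B* = 886·(1 - 0.613) = 343.
From dH/dt = 0: 0.0123·343 - 0.124 = 0.0401C*, so C* = 4.1/0.0401 = 102.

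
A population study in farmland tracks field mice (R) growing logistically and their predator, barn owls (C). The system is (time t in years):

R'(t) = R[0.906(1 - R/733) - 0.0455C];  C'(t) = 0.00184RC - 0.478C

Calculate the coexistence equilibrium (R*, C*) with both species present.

From dC/dt = 0 with C > 0: 0.00184R* = 0.478, so R* = 260.
Substitute into dR/dt = 0: 0.906(1 - 260/733) = 0.0455C*.
The bracket is 0.646, giving C* = 0.585/0.0455 = 12.9.

R* ≈ 260, C* ≈ 12.9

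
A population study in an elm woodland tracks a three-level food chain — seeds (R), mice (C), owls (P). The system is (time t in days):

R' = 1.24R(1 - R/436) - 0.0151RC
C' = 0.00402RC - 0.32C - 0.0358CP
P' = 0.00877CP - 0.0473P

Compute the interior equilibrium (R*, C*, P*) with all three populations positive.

R* ≈ 407, C* ≈ 5.39, P* ≈ 36.8

From dP/dt = 0: 0.00877C* = 0.0473, so C* = 5.39.
From dR/dt = 0: 1.24(1 - R*/436) = 0.0151·5.39, giving R* = 436·(1 - 0.0657) = 407.
From dC/dt = 0: 0.00402·407 - 0.32 = 0.0358P*, so P* = 1.32/0.0358 = 36.8.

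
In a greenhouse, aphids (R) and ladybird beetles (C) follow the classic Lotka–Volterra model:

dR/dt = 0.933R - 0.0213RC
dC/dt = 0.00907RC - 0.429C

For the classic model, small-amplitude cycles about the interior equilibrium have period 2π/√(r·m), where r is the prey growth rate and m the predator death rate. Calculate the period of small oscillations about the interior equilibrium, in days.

T ≈ 9.93 days

Here r = 0.933 and m = 0.429, so r·m = 0.4.
ω = √0.4 = 0.633 per day, hence T = 2π/ω ≈ 9.93 days.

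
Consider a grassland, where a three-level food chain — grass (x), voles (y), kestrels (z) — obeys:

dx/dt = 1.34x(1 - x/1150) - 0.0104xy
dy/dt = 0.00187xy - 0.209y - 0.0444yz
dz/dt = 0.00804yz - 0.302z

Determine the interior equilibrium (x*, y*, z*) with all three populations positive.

x* ≈ 815, y* ≈ 37.6, z* ≈ 29.6

From dz/dt = 0: 0.00804y* = 0.302, so y* = 37.6.
From dx/dt = 0: 1.34(1 - x*/1150) = 0.0104·37.6, giving x* = 1150·(1 - 0.292) = 815.
From dy/dt = 0: 0.00187·815 - 0.209 = 0.0444z*, so z* = 1.31/0.0444 = 29.6.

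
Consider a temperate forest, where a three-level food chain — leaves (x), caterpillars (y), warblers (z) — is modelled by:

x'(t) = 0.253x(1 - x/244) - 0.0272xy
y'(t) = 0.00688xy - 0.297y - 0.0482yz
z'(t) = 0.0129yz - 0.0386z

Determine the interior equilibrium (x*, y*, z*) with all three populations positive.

From dz/dt = 0: 0.0129y* = 0.0386, so y* = 2.99.
From dx/dt = 0: 0.253(1 - x*/244) = 0.0272·2.99, giving x* = 244·(1 - 0.322) = 166.
From dy/dt = 0: 0.00688·166 - 0.297 = 0.0482z*, so z* = 0.842/0.0482 = 17.5.

x* ≈ 166, y* ≈ 2.99, z* ≈ 17.5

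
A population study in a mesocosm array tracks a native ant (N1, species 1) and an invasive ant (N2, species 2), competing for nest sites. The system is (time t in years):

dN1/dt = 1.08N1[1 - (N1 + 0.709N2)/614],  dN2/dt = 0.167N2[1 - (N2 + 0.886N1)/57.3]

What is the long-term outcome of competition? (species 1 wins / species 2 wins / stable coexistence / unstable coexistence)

Compare the nullcline intercepts: K1/α12 = 614/0.709 = 866 > K2 = 57.3; K2/α21 = 57.3/0.886 = 64.7 < K1 = 614.
Since the inequalities point opposite ways, species 1 can invade but species 2 cannot.

species 1 excludes species 2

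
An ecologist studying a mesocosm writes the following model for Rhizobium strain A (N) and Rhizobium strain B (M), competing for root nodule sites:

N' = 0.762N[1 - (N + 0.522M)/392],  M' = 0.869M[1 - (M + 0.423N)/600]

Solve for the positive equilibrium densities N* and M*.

Setting both brackets to zero gives the nullclines N + 0.522M = 392 and 0.423N + M = 600.
Substituting M = 600 - 0.423N into the first: N(1 - 0.522·0.423) = 392 - 0.522·600.
So N* = 78.8/0.779 = 101, and then M* = 600 - 0.423·101 = 557.

N* ≈ 101, M* ≈ 557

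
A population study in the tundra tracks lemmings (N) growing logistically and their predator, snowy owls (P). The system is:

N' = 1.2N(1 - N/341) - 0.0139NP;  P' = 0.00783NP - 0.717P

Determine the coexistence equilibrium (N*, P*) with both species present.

From dP/dt = 0 with P > 0: 0.00783N* = 0.717, so N* = 91.6.
Substitute into dN/dt = 0: 1.2(1 - 91.6/341) = 0.0139P*.
The bracket is 0.731, giving P* = 0.878/0.0139 = 63.1.

N* ≈ 91.6, P* ≈ 63.1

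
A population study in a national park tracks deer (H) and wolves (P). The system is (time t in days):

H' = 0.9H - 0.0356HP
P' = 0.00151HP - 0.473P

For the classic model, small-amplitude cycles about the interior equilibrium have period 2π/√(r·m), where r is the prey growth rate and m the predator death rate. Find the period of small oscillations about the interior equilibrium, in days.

T ≈ 9.63 days

Here r = 0.9 and m = 0.473, so r·m = 0.426.
ω = √0.426 = 0.652 per day, hence T = 2π/ω ≈ 9.63 days.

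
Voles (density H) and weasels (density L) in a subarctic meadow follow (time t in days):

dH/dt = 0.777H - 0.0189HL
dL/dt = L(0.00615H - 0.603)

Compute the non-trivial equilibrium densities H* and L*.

H* ≈ 98, L* ≈ 41.1

Set dL/dt = 0 with L > 0: 0.00615H - 0.603 = 0, so H* = 0.603/0.00615 = 98.
Set dH/dt = 0 with H > 0: 0.777 - 0.0189L = 0, so L* = 0.777/0.0189 = 41.1.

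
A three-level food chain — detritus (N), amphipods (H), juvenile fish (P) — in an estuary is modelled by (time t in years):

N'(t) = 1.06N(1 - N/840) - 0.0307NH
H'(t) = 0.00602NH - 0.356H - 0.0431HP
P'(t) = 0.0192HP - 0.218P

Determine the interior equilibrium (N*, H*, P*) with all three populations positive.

N* ≈ 564, H* ≈ 11.4, P* ≈ 70.5

From dP/dt = 0: 0.0192H* = 0.218, so H* = 11.4.
From dN/dt = 0: 1.06(1 - N*/840) = 0.0307·11.4, giving N* = 840·(1 - 0.329) = 564.
From dH/dt = 0: 0.00602·564 - 0.356 = 0.0431P*, so P* = 3.04/0.0431 = 70.5.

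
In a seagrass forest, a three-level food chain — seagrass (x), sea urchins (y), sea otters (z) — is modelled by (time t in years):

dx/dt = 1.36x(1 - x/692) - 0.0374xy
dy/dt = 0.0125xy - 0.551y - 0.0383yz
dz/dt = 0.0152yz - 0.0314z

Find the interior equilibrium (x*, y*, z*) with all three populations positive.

x* ≈ 653, y* ≈ 2.07, z* ≈ 199

From dz/dt = 0: 0.0152y* = 0.0314, so y* = 2.07.
From dx/dt = 0: 1.36(1 - x*/692) = 0.0374·2.07, giving x* = 692·(1 - 0.0568) = 653.
From dy/dt = 0: 0.0125·653 - 0.551 = 0.0383z*, so z* = 7.61/0.0383 = 199.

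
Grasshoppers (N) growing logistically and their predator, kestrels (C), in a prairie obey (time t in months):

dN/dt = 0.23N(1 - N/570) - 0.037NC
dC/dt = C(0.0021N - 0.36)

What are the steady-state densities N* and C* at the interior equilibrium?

From dC/dt = 0 with C > 0: 0.0021N* = 0.36, so N* = 171.
Substitute into dN/dt = 0: 0.23(1 - 171/570) = 0.037C*.
The bracket is 0.699, giving C* = 0.161/0.037 = 4.35.

N* ≈ 171, C* ≈ 4.35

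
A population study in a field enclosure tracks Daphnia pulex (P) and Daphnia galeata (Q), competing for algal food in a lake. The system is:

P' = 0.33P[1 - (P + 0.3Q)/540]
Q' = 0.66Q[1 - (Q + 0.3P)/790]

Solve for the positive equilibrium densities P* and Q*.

Setting both brackets to zero gives the nullclines P + 0.3Q = 540 and 0.3P + Q = 790.
Substituting Q = 790 - 0.3P into the first: P(1 - 0.3·0.3) = 540 - 0.3·790.
So P* = 303/0.91 = 333, and then Q* = 790 - 0.3·333 = 690.

P* ≈ 333, Q* ≈ 690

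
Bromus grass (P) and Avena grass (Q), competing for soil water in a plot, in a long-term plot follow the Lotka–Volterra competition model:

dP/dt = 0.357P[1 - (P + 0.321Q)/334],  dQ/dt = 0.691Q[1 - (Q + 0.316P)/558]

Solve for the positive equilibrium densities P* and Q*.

Setting both brackets to zero gives the nullclines P + 0.321Q = 334 and 0.316P + Q = 558.
Substituting Q = 558 - 0.316P into the first: P(1 - 0.321·0.316) = 334 - 0.321·558.
So P* = 155/0.899 = 172, and then Q* = 558 - 0.316·172 = 504.

P* ≈ 172, Q* ≈ 504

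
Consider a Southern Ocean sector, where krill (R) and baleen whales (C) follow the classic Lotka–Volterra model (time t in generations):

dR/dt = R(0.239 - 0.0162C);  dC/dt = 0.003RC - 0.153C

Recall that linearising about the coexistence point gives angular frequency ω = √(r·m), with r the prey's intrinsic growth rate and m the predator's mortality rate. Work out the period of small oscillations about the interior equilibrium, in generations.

T ≈ 32.9 generations

Here r = 0.239 and m = 0.153, so r·m = 0.0366.
ω = √0.0366 = 0.191 per generation, hence T = 2π/ω ≈ 32.9 generations.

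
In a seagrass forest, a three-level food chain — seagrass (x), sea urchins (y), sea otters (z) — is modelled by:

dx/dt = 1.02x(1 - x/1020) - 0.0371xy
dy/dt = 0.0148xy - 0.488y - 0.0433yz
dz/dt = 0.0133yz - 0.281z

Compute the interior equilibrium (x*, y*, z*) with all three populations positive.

From dz/dt = 0: 0.0133y* = 0.281, so y* = 21.1.
From dx/dt = 0: 1.02(1 - x*/1020) = 0.0371·21.1, giving x* = 1020·(1 - 0.768) = 236.
From dy/dt = 0: 0.0148·236 - 0.488 = 0.0433z*, so z* = 3.01/0.0433 = 69.4.

x* ≈ 236, y* ≈ 21.1, z* ≈ 69.4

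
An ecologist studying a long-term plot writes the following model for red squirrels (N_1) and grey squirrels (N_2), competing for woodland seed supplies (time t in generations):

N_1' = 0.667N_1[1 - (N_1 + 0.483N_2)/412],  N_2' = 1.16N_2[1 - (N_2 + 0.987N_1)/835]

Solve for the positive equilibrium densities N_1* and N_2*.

N_1* ≈ 16.6, N_2* ≈ 819

Setting both brackets to zero gives the nullclines N_1 + 0.483N_2 = 412 and 0.987N_1 + N_2 = 835.
Substituting N_2 = 835 - 0.987N_1 into the first: N_1(1 - 0.483·0.987) = 412 - 0.483·835.
So N_1* = 8.69/0.523 = 16.6, and then N_2* = 835 - 0.987·16.6 = 819.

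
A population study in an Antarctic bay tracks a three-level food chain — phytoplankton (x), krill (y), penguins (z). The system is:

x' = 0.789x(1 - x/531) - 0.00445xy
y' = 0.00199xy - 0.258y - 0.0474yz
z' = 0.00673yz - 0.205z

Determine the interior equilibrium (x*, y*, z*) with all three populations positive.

x* ≈ 440, y* ≈ 30.5, z* ≈ 13

From dz/dt = 0: 0.00673y* = 0.205, so y* = 30.5.
From dx/dt = 0: 0.789(1 - x*/531) = 0.00445·30.5, giving x* = 531·(1 - 0.172) = 440.
From dy/dt = 0: 0.00199·440 - 0.258 = 0.0474z*, so z* = 0.617/0.0474 = 13.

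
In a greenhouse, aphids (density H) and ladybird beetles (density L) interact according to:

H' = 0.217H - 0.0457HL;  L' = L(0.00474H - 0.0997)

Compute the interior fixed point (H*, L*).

H* ≈ 21, L* ≈ 4.75

Set dL/dt = 0 with L > 0: 0.00474H - 0.0997 = 0, so H* = 0.0997/0.00474 = 21.
Set dH/dt = 0 with H > 0: 0.217 - 0.0457L = 0, so L* = 0.217/0.0457 = 4.75.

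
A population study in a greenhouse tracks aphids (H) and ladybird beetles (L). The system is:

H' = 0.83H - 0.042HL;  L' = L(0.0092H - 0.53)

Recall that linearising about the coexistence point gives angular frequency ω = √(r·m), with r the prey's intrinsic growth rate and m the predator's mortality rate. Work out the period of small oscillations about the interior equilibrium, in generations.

Here r = 0.83 and m = 0.53, so r·m = 0.44.
ω = √0.44 = 0.663 per generation, hence T = 2π/ω ≈ 9.47 generations.

T ≈ 9.47 generations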